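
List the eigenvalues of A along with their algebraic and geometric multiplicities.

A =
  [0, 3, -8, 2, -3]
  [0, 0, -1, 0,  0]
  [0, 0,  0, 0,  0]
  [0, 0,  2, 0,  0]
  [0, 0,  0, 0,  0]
λ = 0: alg = 5, geom = 3

Step 1 — factor the characteristic polynomial to read off the algebraic multiplicities:
  χ_A(x) = x^5

Step 2 — compute geometric multiplicities via the rank-nullity identity g(λ) = n − rank(A − λI):
  rank(A − (0)·I) = 2, so dim ker(A − (0)·I) = n − 2 = 3

Summary:
  λ = 0: algebraic multiplicity = 5, geometric multiplicity = 3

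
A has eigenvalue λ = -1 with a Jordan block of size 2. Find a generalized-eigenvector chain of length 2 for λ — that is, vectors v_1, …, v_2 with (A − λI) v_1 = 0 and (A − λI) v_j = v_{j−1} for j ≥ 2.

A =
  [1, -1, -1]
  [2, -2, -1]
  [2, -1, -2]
A Jordan chain for λ = -1 of length 2:
v_1 = (2, 2, 2)ᵀ
v_2 = (1, 0, 0)ᵀ

Let N = A − (-1)·I. We want v_2 with N^2 v_2 = 0 but N^1 v_2 ≠ 0; then v_{j-1} := N · v_j for j = 2, …, 2.

Pick v_2 = (1, 0, 0)ᵀ.
Then v_1 = N · v_2 = (2, 2, 2)ᵀ.

Sanity check: (A − (-1)·I) v_1 = (0, 0, 0)ᵀ = 0. ✓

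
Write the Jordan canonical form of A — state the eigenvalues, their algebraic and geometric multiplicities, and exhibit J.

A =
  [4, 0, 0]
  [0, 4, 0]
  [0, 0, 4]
J_1(4) ⊕ J_1(4) ⊕ J_1(4)

The characteristic polynomial is
  det(x·I − A) = x^3 - 12*x^2 + 48*x - 64 = (x - 4)^3

Eigenvalues and multiplicities (the geometric multiplicity of λ is n − rank(A − λI), which equals the number of Jordan blocks for λ):
  λ = 4: algebraic multiplicity = 3, geometric multiplicity = 3

Determining the block sizes for each eigenvalue:
  λ = 4: gm = am = 3, so every block has size 1 → block sizes [1, 1, 1]

Assembling the blocks gives a Jordan form
J =
  [4, 0, 0]
  [0, 4, 0]
  [0, 0, 4]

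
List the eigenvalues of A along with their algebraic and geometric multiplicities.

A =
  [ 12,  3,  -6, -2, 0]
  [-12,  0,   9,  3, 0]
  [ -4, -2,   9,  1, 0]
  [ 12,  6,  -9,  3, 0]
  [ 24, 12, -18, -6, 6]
λ = 6: alg = 5, geom = 3

Step 1 — factor the characteristic polynomial to read off the algebraic multiplicities:
  χ_A(x) = (x - 6)^5

Step 2 — compute geometric multiplicities via the rank-nullity identity g(λ) = n − rank(A − λI):
  rank(A − (6)·I) = 2, so dim ker(A − (6)·I) = n − 2 = 3

Summary:
  λ = 6: algebraic multiplicity = 5, geometric multiplicity = 3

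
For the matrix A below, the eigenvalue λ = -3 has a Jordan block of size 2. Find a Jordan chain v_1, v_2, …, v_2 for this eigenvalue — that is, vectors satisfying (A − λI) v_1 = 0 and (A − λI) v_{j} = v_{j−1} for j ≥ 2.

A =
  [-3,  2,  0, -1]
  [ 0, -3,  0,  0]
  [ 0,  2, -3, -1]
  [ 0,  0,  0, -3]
A Jordan chain for λ = -3 of length 2:
v_1 = (2, 0, 2, 0)ᵀ
v_2 = (0, 1, 0, 0)ᵀ

Let N = A − (-3)·I. We want v_2 with N^2 v_2 = 0 but N^1 v_2 ≠ 0; then v_{j-1} := N · v_j for j = 2, …, 2.

Pick v_2 = (0, 1, 0, 0)ᵀ.
Then v_1 = N · v_2 = (2, 0, 2, 0)ᵀ.

Sanity check: (A − (-3)·I) v_1 = (0, 0, 0, 0)ᵀ = 0. ✓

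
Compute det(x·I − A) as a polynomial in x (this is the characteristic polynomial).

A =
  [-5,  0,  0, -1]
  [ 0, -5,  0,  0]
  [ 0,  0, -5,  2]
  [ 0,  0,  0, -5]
x^4 + 20*x^3 + 150*x^2 + 500*x + 625

Expanding det(x·I − A) (e.g. by cofactor expansion or by noting that A is similar to its Jordan form J, which has the same characteristic polynomial as A) gives
  χ_A(x) = x^4 + 20*x^3 + 150*x^2 + 500*x + 625
which factors as (x + 5)^4. The eigenvalues (with algebraic multiplicities) are λ = -5 with multiplicity 4.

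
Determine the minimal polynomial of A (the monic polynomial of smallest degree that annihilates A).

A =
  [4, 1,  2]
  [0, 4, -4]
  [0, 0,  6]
x^3 - 14*x^2 + 64*x - 96

The characteristic polynomial is χ_A(x) = (x - 6)*(x - 4)^2, so the eigenvalues are known. The minimal polynomial is
  m_A(x) = Π_λ (x − λ)^{k_λ}
where k_λ is the size of the *largest* Jordan block for λ (equivalently, the smallest k with (A − λI)^k v = 0 for every generalised eigenvector v of λ).

  λ = 4: largest Jordan block has size 2, contributing (x − 4)^2
  λ = 6: largest Jordan block has size 1, contributing (x − 6)

So m_A(x) = (x - 6)*(x - 4)^2 = x^3 - 14*x^2 + 64*x - 96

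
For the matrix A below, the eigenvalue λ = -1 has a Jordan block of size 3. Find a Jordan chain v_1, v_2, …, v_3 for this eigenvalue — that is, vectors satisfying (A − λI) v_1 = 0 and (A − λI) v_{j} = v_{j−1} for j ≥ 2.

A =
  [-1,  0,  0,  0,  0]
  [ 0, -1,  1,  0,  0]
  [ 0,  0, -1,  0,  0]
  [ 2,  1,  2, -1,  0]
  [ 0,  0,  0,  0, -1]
A Jordan chain for λ = -1 of length 3:
v_1 = (0, 0, 0, 1, 0)ᵀ
v_2 = (0, 1, 0, 2, 0)ᵀ
v_3 = (0, 0, 1, 0, 0)ᵀ

Let N = A − (-1)·I. We want v_3 with N^3 v_3 = 0 but N^2 v_3 ≠ 0; then v_{j-1} := N · v_j for j = 3, …, 2.

Pick v_3 = (0, 0, 1, 0, 0)ᵀ.
Then v_2 = N · v_3 = (0, 1, 0, 2, 0)ᵀ.
Then v_1 = N · v_2 = (0, 0, 0, 1, 0)ᵀ.

Sanity check: (A − (-1)·I) v_1 = (0, 0, 0, 0, 0)ᵀ = 0. ✓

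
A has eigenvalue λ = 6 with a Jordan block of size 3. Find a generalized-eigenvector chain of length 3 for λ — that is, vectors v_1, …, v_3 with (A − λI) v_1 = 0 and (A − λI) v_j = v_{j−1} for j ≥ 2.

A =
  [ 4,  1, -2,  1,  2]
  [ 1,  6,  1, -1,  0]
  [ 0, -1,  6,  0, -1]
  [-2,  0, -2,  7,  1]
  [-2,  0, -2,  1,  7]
A Jordan chain for λ = 6 of length 3:
v_1 = (-1, 0, 1, 0, 0)ᵀ
v_2 = (-2, 1, 0, -2, -2)ᵀ
v_3 = (1, 0, 0, 0, 0)ᵀ

Let N = A − (6)·I. We want v_3 with N^3 v_3 = 0 but N^2 v_3 ≠ 0; then v_{j-1} := N · v_j for j = 3, …, 2.

Pick v_3 = (1, 0, 0, 0, 0)ᵀ.
Then v_2 = N · v_3 = (-2, 1, 0, -2, -2)ᵀ.
Then v_1 = N · v_2 = (-1, 0, 1, 0, 0)ᵀ.

Sanity check: (A − (6)·I) v_1 = (0, 0, 0, 0, 0)ᵀ = 0. ✓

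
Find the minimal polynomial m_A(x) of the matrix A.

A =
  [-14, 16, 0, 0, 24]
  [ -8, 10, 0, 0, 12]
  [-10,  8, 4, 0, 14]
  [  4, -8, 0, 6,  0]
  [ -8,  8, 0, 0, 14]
x^3 - 12*x^2 + 44*x - 48

The characteristic polynomial is χ_A(x) = (x - 6)^2*(x - 4)*(x - 2)^2, so the eigenvalues are known. The minimal polynomial is
  m_A(x) = Π_λ (x − λ)^{k_λ}
where k_λ is the size of the *largest* Jordan block for λ (equivalently, the smallest k with (A − λI)^k v = 0 for every generalised eigenvector v of λ).

  λ = 2: largest Jordan block has size 1, contributing (x − 2)
  λ = 4: largest Jordan block has size 1, contributing (x − 4)
  λ = 6: largest Jordan block has size 1, contributing (x − 6)

So m_A(x) = (x - 6)*(x - 4)*(x - 2) = x^3 - 12*x^2 + 44*x - 48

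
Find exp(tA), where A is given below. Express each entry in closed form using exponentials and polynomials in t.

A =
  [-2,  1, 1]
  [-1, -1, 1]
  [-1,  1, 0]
e^{tA} =
  [-t^2*exp(-t)/2 - t*exp(-t) + exp(-t), t*exp(-t), t^2*exp(-t)/2 + t*exp(-t)]
  [-t*exp(-t), exp(-t), t*exp(-t)]
  [-t^2*exp(-t)/2 - t*exp(-t), t*exp(-t), t^2*exp(-t)/2 + t*exp(-t) + exp(-t)]

Strategy: write A = P · J · P⁻¹ where J is a Jordan canonical form, so e^{tA} = P · e^{tJ} · P⁻¹, and e^{tJ} can be computed block-by-block.

A has Jordan form
J =
  [-1,  1,  0]
  [ 0, -1,  1]
  [ 0,  0, -1]
(up to reordering of blocks).

Per-block formulas:
  For a 3×3 Jordan block J_3(-1): exp(t · J_3(-1)) = e^(-1t)·(I + t·N + (t^2/2)·N^2), where N is the 3×3 nilpotent shift.

After assembling e^{tJ} and conjugating by P, we get:

e^{tA} =
  [-t^2*exp(-t)/2 - t*exp(-t) + exp(-t), t*exp(-t), t^2*exp(-t)/2 + t*exp(-t)]
  [-t*exp(-t), exp(-t), t*exp(-t)]
  [-t^2*exp(-t)/2 - t*exp(-t), t*exp(-t), t^2*exp(-t)/2 + t*exp(-t) + exp(-t)]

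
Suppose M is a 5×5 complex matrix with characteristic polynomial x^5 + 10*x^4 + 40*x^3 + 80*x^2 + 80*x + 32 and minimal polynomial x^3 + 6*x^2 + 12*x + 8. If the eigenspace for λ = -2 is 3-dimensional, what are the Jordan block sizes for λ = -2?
Block sizes for λ = -2: [3, 1, 1]

Step 1 — from the characteristic polynomial, algebraic multiplicity of λ = -2 is 5. From dim ker(M − (-2)·I) = 3, there are exactly 3 Jordan blocks for λ = -2.
Step 2 — from the minimal polynomial, the factor (x + 2)^3 tells us the largest block for λ = -2 has size 3.
Step 3 — with total size 5, 3 blocks, and largest block 3, the block sizes (in nonincreasing order) are [3, 1, 1].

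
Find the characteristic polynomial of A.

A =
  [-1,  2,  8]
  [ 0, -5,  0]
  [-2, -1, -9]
x^3 + 15*x^2 + 75*x + 125

Expanding det(x·I − A) (e.g. by cofactor expansion or by noting that A is similar to its Jordan form J, which has the same characteristic polynomial as A) gives
  χ_A(x) = x^3 + 15*x^2 + 75*x + 125
which factors as (x + 5)^3. The eigenvalues (with algebraic multiplicities) are λ = -5 with multiplicity 3.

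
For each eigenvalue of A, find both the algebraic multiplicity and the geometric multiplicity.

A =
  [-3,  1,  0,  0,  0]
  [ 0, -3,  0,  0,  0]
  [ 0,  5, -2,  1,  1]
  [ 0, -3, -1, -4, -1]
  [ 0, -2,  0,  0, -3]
λ = -3: alg = 5, geom = 3

Step 1 — factor the characteristic polynomial to read off the algebraic multiplicities:
  χ_A(x) = (x + 3)^5

Step 2 — compute geometric multiplicities via the rank-nullity identity g(λ) = n − rank(A − λI):
  rank(A − (-3)·I) = 2, so dim ker(A − (-3)·I) = n − 2 = 3

Summary:
  λ = -3: algebraic multiplicity = 5, geometric multiplicity = 3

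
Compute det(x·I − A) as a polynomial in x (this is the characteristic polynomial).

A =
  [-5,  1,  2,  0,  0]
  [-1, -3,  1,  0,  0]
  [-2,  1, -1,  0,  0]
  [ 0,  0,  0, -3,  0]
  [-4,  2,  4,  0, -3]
x^5 + 15*x^4 + 90*x^3 + 270*x^2 + 405*x + 243

Expanding det(x·I − A) (e.g. by cofactor expansion or by noting that A is similar to its Jordan form J, which has the same characteristic polynomial as A) gives
  χ_A(x) = x^5 + 15*x^4 + 90*x^3 + 270*x^2 + 405*x + 243
which factors as (x + 3)^5. The eigenvalues (with algebraic multiplicities) are λ = -3 with multiplicity 5.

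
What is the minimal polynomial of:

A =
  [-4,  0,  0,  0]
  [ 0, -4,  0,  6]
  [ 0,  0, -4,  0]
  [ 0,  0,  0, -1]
x^2 + 5*x + 4

The characteristic polynomial is χ_A(x) = (x + 1)*(x + 4)^3, so the eigenvalues are known. The minimal polynomial is
  m_A(x) = Π_λ (x − λ)^{k_λ}
where k_λ is the size of the *largest* Jordan block for λ (equivalently, the smallest k with (A − λI)^k v = 0 for every generalised eigenvector v of λ).

  λ = -4: largest Jordan block has size 1, contributing (x + 4)
  λ = -1: largest Jordan block has size 1, contributing (x + 1)

So m_A(x) = (x + 1)*(x + 4) = x^2 + 5*x + 4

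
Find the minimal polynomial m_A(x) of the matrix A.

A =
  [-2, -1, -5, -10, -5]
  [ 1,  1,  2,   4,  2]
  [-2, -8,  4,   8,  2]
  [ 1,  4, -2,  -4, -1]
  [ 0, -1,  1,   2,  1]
x^3

The characteristic polynomial is χ_A(x) = x^5, so the eigenvalues are known. The minimal polynomial is
  m_A(x) = Π_λ (x − λ)^{k_λ}
where k_λ is the size of the *largest* Jordan block for λ (equivalently, the smallest k with (A − λI)^k v = 0 for every generalised eigenvector v of λ).

  λ = 0: largest Jordan block has size 3, contributing (x − 0)^3

So m_A(x) = x^3 = x^3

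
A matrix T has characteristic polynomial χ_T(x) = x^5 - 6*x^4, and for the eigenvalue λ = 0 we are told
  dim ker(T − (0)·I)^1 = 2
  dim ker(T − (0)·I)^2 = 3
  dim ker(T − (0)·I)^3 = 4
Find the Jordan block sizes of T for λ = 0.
Block sizes for λ = 0: [3, 1]

From the dimensions of kernels of powers, the number of Jordan blocks of size at least j is d_j − d_{j−1} where d_j = dim ker(N^j) (with d_0 = 0). Computing the differences gives [2, 1, 1].
The number of blocks of size exactly k is (#blocks of size ≥ k) − (#blocks of size ≥ k + 1), so the partition is: 1 block(s) of size 1, 1 block(s) of size 3.
In nonincreasing order the block sizes are [3, 1].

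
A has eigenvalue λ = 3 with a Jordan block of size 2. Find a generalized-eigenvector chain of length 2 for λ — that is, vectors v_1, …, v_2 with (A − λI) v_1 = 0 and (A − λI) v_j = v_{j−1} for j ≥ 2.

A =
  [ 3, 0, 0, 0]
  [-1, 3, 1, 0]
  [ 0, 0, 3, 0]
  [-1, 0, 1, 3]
A Jordan chain for λ = 3 of length 2:
v_1 = (0, -1, 0, -1)ᵀ
v_2 = (1, 0, 0, 0)ᵀ

Let N = A − (3)·I. We want v_2 with N^2 v_2 = 0 but N^1 v_2 ≠ 0; then v_{j-1} := N · v_j for j = 2, …, 2.

Pick v_2 = (1, 0, 0, 0)ᵀ.
Then v_1 = N · v_2 = (0, -1, 0, -1)ᵀ.

Sanity check: (A − (3)·I) v_1 = (0, 0, 0, 0)ᵀ = 0. ✓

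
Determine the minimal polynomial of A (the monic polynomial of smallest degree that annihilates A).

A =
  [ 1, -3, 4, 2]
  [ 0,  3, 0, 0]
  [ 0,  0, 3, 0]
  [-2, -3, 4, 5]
x^2 - 6*x + 9

The characteristic polynomial is χ_A(x) = (x - 3)^4, so the eigenvalues are known. The minimal polynomial is
  m_A(x) = Π_λ (x − λ)^{k_λ}
where k_λ is the size of the *largest* Jordan block for λ (equivalently, the smallest k with (A − λI)^k v = 0 for every generalised eigenvector v of λ).

  λ = 3: largest Jordan block has size 2, contributing (x − 3)^2

So m_A(x) = (x - 3)^2 = x^2 - 6*x + 9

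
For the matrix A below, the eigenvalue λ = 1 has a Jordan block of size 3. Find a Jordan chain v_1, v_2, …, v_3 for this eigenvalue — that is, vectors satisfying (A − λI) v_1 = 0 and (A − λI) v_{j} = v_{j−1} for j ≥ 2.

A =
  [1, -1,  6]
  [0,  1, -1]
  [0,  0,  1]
A Jordan chain for λ = 1 of length 3:
v_1 = (1, 0, 0)ᵀ
v_2 = (6, -1, 0)ᵀ
v_3 = (0, 0, 1)ᵀ

Let N = A − (1)·I. We want v_3 with N^3 v_3 = 0 but N^2 v_3 ≠ 0; then v_{j-1} := N · v_j for j = 3, …, 2.

Pick v_3 = (0, 0, 1)ᵀ.
Then v_2 = N · v_3 = (6, -1, 0)ᵀ.
Then v_1 = N · v_2 = (1, 0, 0)ᵀ.

Sanity check: (A − (1)·I) v_1 = (0, 0, 0)ᵀ = 0. ✓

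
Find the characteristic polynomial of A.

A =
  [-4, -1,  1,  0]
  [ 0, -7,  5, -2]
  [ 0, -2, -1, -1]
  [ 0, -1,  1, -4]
x^4 + 16*x^3 + 96*x^2 + 256*x + 256

Expanding det(x·I − A) (e.g. by cofactor expansion or by noting that A is similar to its Jordan form J, which has the same characteristic polynomial as A) gives
  χ_A(x) = x^4 + 16*x^3 + 96*x^2 + 256*x + 256
which factors as (x + 4)^4. The eigenvalues (with algebraic multiplicities) are λ = -4 with multiplicity 4.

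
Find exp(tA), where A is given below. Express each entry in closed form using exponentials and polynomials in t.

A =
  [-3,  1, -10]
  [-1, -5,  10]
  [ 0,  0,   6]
e^{tA} =
  [t*exp(-4*t) + exp(-4*t), t*exp(-4*t), -exp(6*t) + exp(-4*t)]
  [-t*exp(-4*t), -t*exp(-4*t) + exp(-4*t), exp(6*t) - exp(-4*t)]
  [0, 0, exp(6*t)]

Strategy: write A = P · J · P⁻¹ where J is a Jordan canonical form, so e^{tA} = P · e^{tJ} · P⁻¹, and e^{tJ} can be computed block-by-block.

A has Jordan form
J =
  [-4,  1, 0]
  [ 0, -4, 0]
  [ 0,  0, 6]
(up to reordering of blocks).

Per-block formulas:
  For a 2×2 Jordan block J_2(-4): exp(t · J_2(-4)) = e^(-4t)·(I + t·N), where N is the 2×2 nilpotent shift.
  For a 1×1 block at λ = 6: exp(t · [6]) = [e^(6t)].

After assembling e^{tJ} and conjugating by P, we get:

e^{tA} =
  [t*exp(-4*t) + exp(-4*t), t*exp(-4*t), -exp(6*t) + exp(-4*t)]
  [-t*exp(-4*t), -t*exp(-4*t) + exp(-4*t), exp(6*t) - exp(-4*t)]
  [0, 0, exp(6*t)]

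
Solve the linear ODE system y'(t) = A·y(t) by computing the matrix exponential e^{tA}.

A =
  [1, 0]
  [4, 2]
e^{tA} =
  [exp(t), 0]
  [4*exp(2*t) - 4*exp(t), exp(2*t)]

Strategy: write A = P · J · P⁻¹ where J is a Jordan canonical form, so e^{tA} = P · e^{tJ} · P⁻¹, and e^{tJ} can be computed block-by-block.

A has Jordan form
J =
  [1, 0]
  [0, 2]
(up to reordering of blocks).

Per-block formulas:
  For a 1×1 block at λ = 2: exp(t · [2]) = [e^(2t)].
  For a 1×1 block at λ = 1: exp(t · [1]) = [e^(1t)].

After assembling e^{tJ} and conjugating by P, we get:

e^{tA} =
  [exp(t), 0]
  [4*exp(2*t) - 4*exp(t), exp(2*t)]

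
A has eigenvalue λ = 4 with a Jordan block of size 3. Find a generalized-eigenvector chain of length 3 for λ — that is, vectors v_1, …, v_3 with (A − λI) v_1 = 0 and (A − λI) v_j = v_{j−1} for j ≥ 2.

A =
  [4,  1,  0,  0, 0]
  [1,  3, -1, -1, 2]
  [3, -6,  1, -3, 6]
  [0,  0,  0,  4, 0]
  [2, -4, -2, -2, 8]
A Jordan chain for λ = 4 of length 3:
v_1 = (1, 0, -3, 0, -2)ᵀ
v_2 = (0, 1, 3, 0, 2)ᵀ
v_3 = (1, 0, 0, 0, 0)ᵀ

Let N = A − (4)·I. We want v_3 with N^3 v_3 = 0 but N^2 v_3 ≠ 0; then v_{j-1} := N · v_j for j = 3, …, 2.

Pick v_3 = (1, 0, 0, 0, 0)ᵀ.
Then v_2 = N · v_3 = (0, 1, 3, 0, 2)ᵀ.
Then v_1 = N · v_2 = (1, 0, -3, 0, -2)ᵀ.

Sanity check: (A − (4)·I) v_1 = (0, 0, 0, 0, 0)ᵀ = 0. ✓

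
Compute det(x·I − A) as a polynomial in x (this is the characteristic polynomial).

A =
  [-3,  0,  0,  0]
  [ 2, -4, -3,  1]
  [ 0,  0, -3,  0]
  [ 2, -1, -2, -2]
x^4 + 12*x^3 + 54*x^2 + 108*x + 81

Expanding det(x·I − A) (e.g. by cofactor expansion or by noting that A is similar to its Jordan form J, which has the same characteristic polynomial as A) gives
  χ_A(x) = x^4 + 12*x^3 + 54*x^2 + 108*x + 81
which factors as (x + 3)^4. The eigenvalues (with algebraic multiplicities) are λ = -3 with multiplicity 4.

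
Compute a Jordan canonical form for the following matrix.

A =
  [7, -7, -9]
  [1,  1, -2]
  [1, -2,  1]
J_3(3)

The characteristic polynomial is
  det(x·I − A) = x^3 - 9*x^2 + 27*x - 27 = (x - 3)^3

Eigenvalues and multiplicities (the geometric multiplicity of λ is n − rank(A − λI), which equals the number of Jordan blocks for λ):
  λ = 3: algebraic multiplicity = 3, geometric multiplicity = 1

Determining the block sizes for each eigenvalue:
  λ = 3: one block (gm = 1), so the single block has size am = 3 → block sizes [3]

Assembling the blocks gives a Jordan form
J =
  [3, 1, 0]
  [0, 3, 1]
  [0, 0, 3]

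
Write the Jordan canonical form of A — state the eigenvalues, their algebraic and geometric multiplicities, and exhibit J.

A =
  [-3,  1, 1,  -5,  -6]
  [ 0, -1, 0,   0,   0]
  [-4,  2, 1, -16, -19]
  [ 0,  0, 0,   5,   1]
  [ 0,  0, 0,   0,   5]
J_2(-1) ⊕ J_1(-1) ⊕ J_2(5)

The characteristic polynomial is
  det(x·I − A) = x^5 - 7*x^4 - 2*x^3 + 46*x^2 + 65*x + 25 = (x - 5)^2*(x + 1)^3

Eigenvalues and multiplicities (the geometric multiplicity of λ is n − rank(A − λI), which equals the number of Jordan blocks for λ):
  λ = -1: algebraic multiplicity = 3, geometric multiplicity = 2
  λ = 5: algebraic multiplicity = 2, geometric multiplicity = 1

Determining the block sizes for each eigenvalue:
  λ = -1: 2 blocks summing to 3 forces exactly one block of size 2 and the rest size 1 → block sizes [2, 1]
  λ = 5: one block (gm = 1), so the single block has size am = 2 → block sizes [2]

Assembling the blocks gives a Jordan form
J =
  [-1,  1,  0, 0, 0]
  [ 0, -1,  0, 0, 0]
  [ 0,  0, -1, 0, 0]
  [ 0,  0,  0, 5, 1]
  [ 0,  0,  0, 0, 5]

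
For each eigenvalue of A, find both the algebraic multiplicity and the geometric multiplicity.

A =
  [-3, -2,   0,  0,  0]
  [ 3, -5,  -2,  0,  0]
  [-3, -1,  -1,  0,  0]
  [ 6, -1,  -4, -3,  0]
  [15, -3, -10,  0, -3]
λ = -3: alg = 5, geom = 3

Step 1 — factor the characteristic polynomial to read off the algebraic multiplicities:
  χ_A(x) = (x + 3)^5

Step 2 — compute geometric multiplicities via the rank-nullity identity g(λ) = n − rank(A − λI):
  rank(A − (-3)·I) = 2, so dim ker(A − (-3)·I) = n − 2 = 3

Summary:
  λ = -3: algebraic multiplicity = 5, geometric multiplicity = 3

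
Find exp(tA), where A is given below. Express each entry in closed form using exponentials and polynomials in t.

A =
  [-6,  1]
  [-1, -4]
e^{tA} =
  [-t*exp(-5*t) + exp(-5*t), t*exp(-5*t)]
  [-t*exp(-5*t), t*exp(-5*t) + exp(-5*t)]

Strategy: write A = P · J · P⁻¹ where J is a Jordan canonical form, so e^{tA} = P · e^{tJ} · P⁻¹, and e^{tJ} can be computed block-by-block.

A has Jordan form
J =
  [-5,  1]
  [ 0, -5]
(up to reordering of blocks).

Per-block formulas:
  For a 2×2 Jordan block J_2(-5): exp(t · J_2(-5)) = e^(-5t)·(I + t·N), where N is the 2×2 nilpotent shift.

After assembling e^{tJ} and conjugating by P, we get:

e^{tA} =
  [-t*exp(-5*t) + exp(-5*t), t*exp(-5*t)]
  [-t*exp(-5*t), t*exp(-5*t) + exp(-5*t)]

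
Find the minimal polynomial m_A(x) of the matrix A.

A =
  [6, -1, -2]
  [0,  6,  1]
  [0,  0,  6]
x^3 - 18*x^2 + 108*x - 216

The characteristic polynomial is χ_A(x) = (x - 6)^3, so the eigenvalues are known. The minimal polynomial is
  m_A(x) = Π_λ (x − λ)^{k_λ}
where k_λ is the size of the *largest* Jordan block for λ (equivalently, the smallest k with (A − λI)^k v = 0 for every generalised eigenvector v of λ).

  λ = 6: largest Jordan block has size 3, contributing (x − 6)^3

So m_A(x) = (x - 6)^3 = x^3 - 18*x^2 + 108*x - 216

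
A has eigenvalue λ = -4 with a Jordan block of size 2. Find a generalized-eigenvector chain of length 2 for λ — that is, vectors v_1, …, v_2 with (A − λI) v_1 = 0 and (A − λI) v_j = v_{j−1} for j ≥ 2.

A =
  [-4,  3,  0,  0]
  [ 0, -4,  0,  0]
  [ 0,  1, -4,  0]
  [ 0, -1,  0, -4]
A Jordan chain for λ = -4 of length 2:
v_1 = (3, 0, 1, -1)ᵀ
v_2 = (0, 1, 0, 0)ᵀ

Let N = A − (-4)·I. We want v_2 with N^2 v_2 = 0 but N^1 v_2 ≠ 0; then v_{j-1} := N · v_j for j = 2, …, 2.

Pick v_2 = (0, 1, 0, 0)ᵀ.
Then v_1 = N · v_2 = (3, 0, 1, -1)ᵀ.

Sanity check: (A − (-4)·I) v_1 = (0, 0, 0, 0)ᵀ = 0. ✓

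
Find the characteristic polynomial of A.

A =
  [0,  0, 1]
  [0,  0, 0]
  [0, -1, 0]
x^3

Expanding det(x·I − A) (e.g. by cofactor expansion or by noting that A is similar to its Jordan form J, which has the same characteristic polynomial as A) gives
  χ_A(x) = x^3
which factors as x^3. The eigenvalues (with algebraic multiplicities) are λ = 0 with multiplicity 3.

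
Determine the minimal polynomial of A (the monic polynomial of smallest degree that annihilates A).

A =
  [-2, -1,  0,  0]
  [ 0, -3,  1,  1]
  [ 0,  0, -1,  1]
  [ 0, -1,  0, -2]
x^3 + 6*x^2 + 12*x + 8

The characteristic polynomial is χ_A(x) = (x + 2)^4, so the eigenvalues are known. The minimal polynomial is
  m_A(x) = Π_λ (x − λ)^{k_λ}
where k_λ is the size of the *largest* Jordan block for λ (equivalently, the smallest k with (A − λI)^k v = 0 for every generalised eigenvector v of λ).

  λ = -2: largest Jordan block has size 3, contributing (x + 2)^3

So m_A(x) = (x + 2)^3 = x^3 + 6*x^2 + 12*x + 8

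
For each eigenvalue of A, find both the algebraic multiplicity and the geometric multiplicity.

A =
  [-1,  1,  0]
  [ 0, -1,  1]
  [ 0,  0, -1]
λ = -1: alg = 3, geom = 1

Step 1 — factor the characteristic polynomial to read off the algebraic multiplicities:
  χ_A(x) = (x + 1)^3

Step 2 — compute geometric multiplicities via the rank-nullity identity g(λ) = n − rank(A − λI):
  rank(A − (-1)·I) = 2, so dim ker(A − (-1)·I) = n − 2 = 1

Summary:
  λ = -1: algebraic multiplicity = 3, geometric multiplicity = 1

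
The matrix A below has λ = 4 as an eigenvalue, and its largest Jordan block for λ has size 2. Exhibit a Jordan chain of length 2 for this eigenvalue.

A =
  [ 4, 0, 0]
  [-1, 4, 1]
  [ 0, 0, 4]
A Jordan chain for λ = 4 of length 2:
v_1 = (0, -1, 0)ᵀ
v_2 = (1, 0, 0)ᵀ

Let N = A − (4)·I. We want v_2 with N^2 v_2 = 0 but N^1 v_2 ≠ 0; then v_{j-1} := N · v_j for j = 2, …, 2.

Pick v_2 = (1, 0, 0)ᵀ.
Then v_1 = N · v_2 = (0, -1, 0)ᵀ.

Sanity check: (A − (4)·I) v_1 = (0, 0, 0)ᵀ = 0. ✓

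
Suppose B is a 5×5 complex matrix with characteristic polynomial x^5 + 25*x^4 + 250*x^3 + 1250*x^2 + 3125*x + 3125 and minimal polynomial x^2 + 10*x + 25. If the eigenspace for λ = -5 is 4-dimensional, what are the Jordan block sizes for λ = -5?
Block sizes for λ = -5: [2, 1, 1, 1]

Step 1 — from the characteristic polynomial, algebraic multiplicity of λ = -5 is 5. From dim ker(B − (-5)·I) = 4, there are exactly 4 Jordan blocks for λ = -5.
Step 2 — from the minimal polynomial, the factor (x + 5)^2 tells us the largest block for λ = -5 has size 2.
Step 3 — with total size 5, 4 blocks, and largest block 2, the block sizes (in nonincreasing order) are [2, 1, 1, 1].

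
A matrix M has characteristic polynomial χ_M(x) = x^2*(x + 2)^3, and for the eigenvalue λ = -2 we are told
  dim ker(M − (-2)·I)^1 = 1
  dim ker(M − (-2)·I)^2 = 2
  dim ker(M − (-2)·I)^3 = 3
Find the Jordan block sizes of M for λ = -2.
Block sizes for λ = -2: [3]

From the dimensions of kernels of powers, the number of Jordan blocks of size at least j is d_j − d_{j−1} where d_j = dim ker(N^j) (with d_0 = 0). Computing the differences gives [1, 1, 1].
The number of blocks of size exactly k is (#blocks of size ≥ k) − (#blocks of size ≥ k + 1), so the partition is: 1 block(s) of size 3.
In nonincreasing order the block sizes are [3].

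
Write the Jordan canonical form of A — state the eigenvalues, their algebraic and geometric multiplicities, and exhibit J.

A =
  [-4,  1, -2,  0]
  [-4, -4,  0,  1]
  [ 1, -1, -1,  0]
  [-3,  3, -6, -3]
J_3(-3) ⊕ J_1(-3)

The characteristic polynomial is
  det(x·I − A) = x^4 + 12*x^3 + 54*x^2 + 108*x + 81 = (x + 3)^4

Eigenvalues and multiplicities (the geometric multiplicity of λ is n − rank(A − λI), which equals the number of Jordan blocks for λ):
  λ = -3: algebraic multiplicity = 4, geometric multiplicity = 2

Determining the block sizes for each eigenvalue:
  λ = -3: with am = 4 and gm = 2, the partition is not yet determined (e.g. several partitions of 4 into 2 parts exist). Let N = A − (-3)·I. Computing rank(N^1) = 2, rank(N^2) = 1, rank(N^3) = 0; the number of blocks of size ≥ j is rank(N^{j−1}) − rank(N^j), giving [2, 1, 1]. So we have 1 block(s) of size 3, 1 block(s) of size 1 → block sizes [3, 1]

Assembling the blocks gives a Jordan form
J =
  [-3,  1,  0,  0]
  [ 0, -3,  1,  0]
  [ 0,  0, -3,  0]
  [ 0,  0,  0, -3]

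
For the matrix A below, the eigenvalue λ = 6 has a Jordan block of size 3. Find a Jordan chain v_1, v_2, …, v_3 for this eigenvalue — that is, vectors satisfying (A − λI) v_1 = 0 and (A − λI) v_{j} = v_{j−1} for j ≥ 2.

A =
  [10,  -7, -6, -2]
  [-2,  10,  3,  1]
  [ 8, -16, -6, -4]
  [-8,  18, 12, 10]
A Jordan chain for λ = 6 of length 3:
v_1 = (-2, 0, 0, -4)ᵀ
v_2 = (4, -2, 8, -8)ᵀ
v_3 = (1, 0, 0, 0)ᵀ

Let N = A − (6)·I. We want v_3 with N^3 v_3 = 0 but N^2 v_3 ≠ 0; then v_{j-1} := N · v_j for j = 3, …, 2.

Pick v_3 = (1, 0, 0, 0)ᵀ.
Then v_2 = N · v_3 = (4, -2, 8, -8)ᵀ.
Then v_1 = N · v_2 = (-2, 0, 0, -4)ᵀ.

Sanity check: (A − (6)·I) v_1 = (0, 0, 0, 0)ᵀ = 0. ✓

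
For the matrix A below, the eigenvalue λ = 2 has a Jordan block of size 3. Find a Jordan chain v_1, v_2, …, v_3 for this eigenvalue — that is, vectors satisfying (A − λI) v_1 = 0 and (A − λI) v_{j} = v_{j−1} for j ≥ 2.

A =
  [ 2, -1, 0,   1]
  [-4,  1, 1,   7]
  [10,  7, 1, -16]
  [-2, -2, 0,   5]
A Jordan chain for λ = 2 of length 3:
v_1 = (-1, -2, 8, -2)ᵀ
v_2 = (-1, -1, 7, -2)ᵀ
v_3 = (0, 1, 0, 0)ᵀ

Let N = A − (2)·I. We want v_3 with N^3 v_3 = 0 but N^2 v_3 ≠ 0; then v_{j-1} := N · v_j for j = 3, …, 2.

Pick v_3 = (0, 1, 0, 0)ᵀ.
Then v_2 = N · v_3 = (-1, -1, 7, -2)ᵀ.
Then v_1 = N · v_2 = (-1, -2, 8, -2)ᵀ.

Sanity check: (A − (2)·I) v_1 = (0, 0, 0, 0)ᵀ = 0. ✓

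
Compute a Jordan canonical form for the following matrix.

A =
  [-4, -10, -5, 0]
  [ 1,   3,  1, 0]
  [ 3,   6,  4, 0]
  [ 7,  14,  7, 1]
J_2(1) ⊕ J_1(1) ⊕ J_1(1)

The characteristic polynomial is
  det(x·I − A) = x^4 - 4*x^3 + 6*x^2 - 4*x + 1 = (x - 1)^4

Eigenvalues and multiplicities (the geometric multiplicity of λ is n − rank(A − λI), which equals the number of Jordan blocks for λ):
  λ = 1: algebraic multiplicity = 4, geometric multiplicity = 3

Determining the block sizes for each eigenvalue:
  λ = 1: 3 blocks summing to 4 forces exactly one block of size 2 and the rest size 1 → block sizes [2, 1, 1]

Assembling the blocks gives a Jordan form
J =
  [1, 1, 0, 0]
  [0, 1, 0, 0]
  [0, 0, 1, 0]
  [0, 0, 0, 1]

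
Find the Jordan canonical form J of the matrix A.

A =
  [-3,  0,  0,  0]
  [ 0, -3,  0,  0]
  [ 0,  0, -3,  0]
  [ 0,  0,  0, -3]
J_1(-3) ⊕ J_1(-3) ⊕ J_1(-3) ⊕ J_1(-3)

The characteristic polynomial is
  det(x·I − A) = x^4 + 12*x^3 + 54*x^2 + 108*x + 81 = (x + 3)^4

Eigenvalues and multiplicities (the geometric multiplicity of λ is n − rank(A − λI), which equals the number of Jordan blocks for λ):
  λ = -3: algebraic multiplicity = 4, geometric multiplicity = 4

Determining the block sizes for each eigenvalue:
  λ = -3: gm = am = 4, so every block has size 1 → block sizes [1, 1, 1, 1]

Assembling the blocks gives a Jordan form
J =
  [-3,  0,  0,  0]
  [ 0, -3,  0,  0]
  [ 0,  0, -3,  0]
  [ 0,  0,  0, -3]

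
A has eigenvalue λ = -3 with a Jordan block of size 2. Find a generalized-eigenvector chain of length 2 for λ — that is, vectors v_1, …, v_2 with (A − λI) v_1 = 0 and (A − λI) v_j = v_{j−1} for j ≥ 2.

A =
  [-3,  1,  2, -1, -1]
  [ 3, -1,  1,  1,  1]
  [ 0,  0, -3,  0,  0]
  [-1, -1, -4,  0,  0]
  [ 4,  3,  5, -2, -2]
A Jordan chain for λ = -3 of length 2:
v_1 = (-1, 1, 0, 0, 1)ᵀ
v_2 = (1, -1, 0, 0, 0)ᵀ

Let N = A − (-3)·I. We want v_2 with N^2 v_2 = 0 but N^1 v_2 ≠ 0; then v_{j-1} := N · v_j for j = 2, …, 2.

Pick v_2 = (1, -1, 0, 0, 0)ᵀ.
Then v_1 = N · v_2 = (-1, 1, 0, 0, 1)ᵀ.

Sanity check: (A − (-3)·I) v_1 = (0, 0, 0, 0, 0)ᵀ = 0. ✓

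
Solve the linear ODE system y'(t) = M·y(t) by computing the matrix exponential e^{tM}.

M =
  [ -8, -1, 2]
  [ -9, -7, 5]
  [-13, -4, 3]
e^{tM} =
  [-t^2*exp(-4*t)/2 - 4*t*exp(-4*t) + exp(-4*t), -t^2*exp(-4*t)/2 - t*exp(-4*t), t^2*exp(-4*t)/2 + 2*t*exp(-4*t)]
  [-t^2*exp(-4*t) - 9*t*exp(-4*t), -t^2*exp(-4*t) - 3*t*exp(-4*t) + exp(-4*t), t^2*exp(-4*t) + 5*t*exp(-4*t)]
  [-3*t^2*exp(-4*t)/2 - 13*t*exp(-4*t), -3*t^2*exp(-4*t)/2 - 4*t*exp(-4*t), 3*t^2*exp(-4*t)/2 + 7*t*exp(-4*t) + exp(-4*t)]

Strategy: write M = P · J · P⁻¹ where J is a Jordan canonical form, so e^{tM} = P · e^{tJ} · P⁻¹, and e^{tJ} can be computed block-by-block.

M has Jordan form
J =
  [-4,  1,  0]
  [ 0, -4,  1]
  [ 0,  0, -4]
(up to reordering of blocks).

Per-block formulas:
  For a 3×3 Jordan block J_3(-4): exp(t · J_3(-4)) = e^(-4t)·(I + t·N + (t^2/2)·N^2), where N is the 3×3 nilpotent shift.

After assembling e^{tJ} and conjugating by P, we get:

e^{tM} =
  [-t^2*exp(-4*t)/2 - 4*t*exp(-4*t) + exp(-4*t), -t^2*exp(-4*t)/2 - t*exp(-4*t), t^2*exp(-4*t)/2 + 2*t*exp(-4*t)]
  [-t^2*exp(-4*t) - 9*t*exp(-4*t), -t^2*exp(-4*t) - 3*t*exp(-4*t) + exp(-4*t), t^2*exp(-4*t) + 5*t*exp(-4*t)]
  [-3*t^2*exp(-4*t)/2 - 13*t*exp(-4*t), -3*t^2*exp(-4*t)/2 - 4*t*exp(-4*t), 3*t^2*exp(-4*t)/2 + 7*t*exp(-4*t) + exp(-4*t)]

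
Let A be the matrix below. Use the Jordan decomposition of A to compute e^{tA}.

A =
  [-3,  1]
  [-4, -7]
e^{tA} =
  [2*t*exp(-5*t) + exp(-5*t), t*exp(-5*t)]
  [-4*t*exp(-5*t), -2*t*exp(-5*t) + exp(-5*t)]

Strategy: write A = P · J · P⁻¹ where J is a Jordan canonical form, so e^{tA} = P · e^{tJ} · P⁻¹, and e^{tJ} can be computed block-by-block.

A has Jordan form
J =
  [-5,  1]
  [ 0, -5]
(up to reordering of blocks).

Per-block formulas:
  For a 2×2 Jordan block J_2(-5): exp(t · J_2(-5)) = e^(-5t)·(I + t·N), where N is the 2×2 nilpotent shift.

After assembling e^{tJ} and conjugating by P, we get:

e^{tA} =
  [2*t*exp(-5*t) + exp(-5*t), t*exp(-5*t)]
  [-4*t*exp(-5*t), -2*t*exp(-5*t) + exp(-5*t)]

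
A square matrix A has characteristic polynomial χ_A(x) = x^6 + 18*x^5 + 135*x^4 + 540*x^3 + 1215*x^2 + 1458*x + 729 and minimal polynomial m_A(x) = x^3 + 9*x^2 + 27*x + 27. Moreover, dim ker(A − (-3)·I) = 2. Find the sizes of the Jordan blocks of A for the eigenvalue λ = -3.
Block sizes for λ = -3: [3, 3]

Step 1 — from the characteristic polynomial, algebraic multiplicity of λ = -3 is 6. From dim ker(A − (-3)·I) = 2, there are exactly 2 Jordan blocks for λ = -3.
Step 2 — from the minimal polynomial, the factor (x + 3)^3 tells us the largest block for λ = -3 has size 3.
Step 3 — with total size 6, 2 blocks, and largest block 3, the block sizes (in nonincreasing order) are [3, 3].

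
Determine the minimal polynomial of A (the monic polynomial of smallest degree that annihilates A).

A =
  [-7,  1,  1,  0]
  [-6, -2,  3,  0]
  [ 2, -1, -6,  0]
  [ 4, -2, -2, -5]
x^2 + 10*x + 25

The characteristic polynomial is χ_A(x) = (x + 5)^4, so the eigenvalues are known. The minimal polynomial is
  m_A(x) = Π_λ (x − λ)^{k_λ}
where k_λ is the size of the *largest* Jordan block for λ (equivalently, the smallest k with (A − λI)^k v = 0 for every generalised eigenvector v of λ).

  λ = -5: largest Jordan block has size 2, contributing (x + 5)^2

So m_A(x) = (x + 5)^2 = x^2 + 10*x + 25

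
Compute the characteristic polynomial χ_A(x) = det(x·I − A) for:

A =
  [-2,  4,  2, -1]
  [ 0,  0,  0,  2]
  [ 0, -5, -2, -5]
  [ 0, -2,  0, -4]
x^4 + 8*x^3 + 24*x^2 + 32*x + 16

Expanding det(x·I − A) (e.g. by cofactor expansion or by noting that A is similar to its Jordan form J, which has the same characteristic polynomial as A) gives
  χ_A(x) = x^4 + 8*x^3 + 24*x^2 + 32*x + 16
which factors as (x + 2)^4. The eigenvalues (with algebraic multiplicities) are λ = -2 with multiplicity 4.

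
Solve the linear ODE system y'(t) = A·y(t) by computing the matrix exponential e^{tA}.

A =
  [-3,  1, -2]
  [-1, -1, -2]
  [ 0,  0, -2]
e^{tA} =
  [-t*exp(-2*t) + exp(-2*t), t*exp(-2*t), -2*t*exp(-2*t)]
  [-t*exp(-2*t), t*exp(-2*t) + exp(-2*t), -2*t*exp(-2*t)]
  [0, 0, exp(-2*t)]

Strategy: write A = P · J · P⁻¹ where J is a Jordan canonical form, so e^{tA} = P · e^{tJ} · P⁻¹, and e^{tJ} can be computed block-by-block.

A has Jordan form
J =
  [-2,  1,  0]
  [ 0, -2,  0]
  [ 0,  0, -2]
(up to reordering of blocks).

Per-block formulas:
  For a 2×2 Jordan block J_2(-2): exp(t · J_2(-2)) = e^(-2t)·(I + t·N), where N is the 2×2 nilpotent shift.
  For a 1×1 block at λ = -2: exp(t · [-2]) = [e^(-2t)].

After assembling e^{tJ} and conjugating by P, we get:

e^{tA} =
  [-t*exp(-2*t) + exp(-2*t), t*exp(-2*t), -2*t*exp(-2*t)]
  [-t*exp(-2*t), t*exp(-2*t) + exp(-2*t), -2*t*exp(-2*t)]
  [0, 0, exp(-2*t)]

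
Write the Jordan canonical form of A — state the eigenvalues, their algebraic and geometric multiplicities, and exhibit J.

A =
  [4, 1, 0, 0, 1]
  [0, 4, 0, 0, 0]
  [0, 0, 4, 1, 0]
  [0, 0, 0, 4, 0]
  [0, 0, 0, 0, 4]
J_2(4) ⊕ J_2(4) ⊕ J_1(4)

The characteristic polynomial is
  det(x·I − A) = x^5 - 20*x^4 + 160*x^3 - 640*x^2 + 1280*x - 1024 = (x - 4)^5

Eigenvalues and multiplicities (the geometric multiplicity of λ is n − rank(A − λI), which equals the number of Jordan blocks for λ):
  λ = 4: algebraic multiplicity = 5, geometric multiplicity = 3

Determining the block sizes for each eigenvalue:
  λ = 4: with am = 5 and gm = 3, the partition is not yet determined (e.g. several partitions of 5 into 3 parts exist). Let N = A − (4)·I. Computing rank(N^1) = 2, rank(N^2) = 0; the number of blocks of size ≥ j is rank(N^{j−1}) − rank(N^j), giving [3, 2]. So we have 2 block(s) of size 2, 1 block(s) of size 1 → block sizes [2, 2, 1]

Assembling the blocks gives a Jordan form
J =
  [4, 1, 0, 0, 0]
  [0, 4, 0, 0, 0]
  [0, 0, 4, 1, 0]
  [0, 0, 0, 4, 0]
  [0, 0, 0, 0, 4]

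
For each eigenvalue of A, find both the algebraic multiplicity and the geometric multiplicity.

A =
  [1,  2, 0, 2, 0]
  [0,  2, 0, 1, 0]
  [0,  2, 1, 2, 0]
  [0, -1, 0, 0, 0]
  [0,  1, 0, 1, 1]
λ = 1: alg = 5, geom = 4

Step 1 — factor the characteristic polynomial to read off the algebraic multiplicities:
  χ_A(x) = (x - 1)^5

Step 2 — compute geometric multiplicities via the rank-nullity identity g(λ) = n − rank(A − λI):
  rank(A − (1)·I) = 1, so dim ker(A − (1)·I) = n − 1 = 4

Summary:
  λ = 1: algebraic multiplicity = 5, geometric multiplicity = 4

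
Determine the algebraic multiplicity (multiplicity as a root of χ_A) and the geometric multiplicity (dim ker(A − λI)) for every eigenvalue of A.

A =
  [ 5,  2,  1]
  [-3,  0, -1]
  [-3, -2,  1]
λ = 2: alg = 3, geom = 2

Step 1 — factor the characteristic polynomial to read off the algebraic multiplicities:
  χ_A(x) = (x - 2)^3

Step 2 — compute geometric multiplicities via the rank-nullity identity g(λ) = n − rank(A − λI):
  rank(A − (2)·I) = 1, so dim ker(A − (2)·I) = n − 1 = 2

Summary:
  λ = 2: algebraic multiplicity = 3, geometric multiplicity = 2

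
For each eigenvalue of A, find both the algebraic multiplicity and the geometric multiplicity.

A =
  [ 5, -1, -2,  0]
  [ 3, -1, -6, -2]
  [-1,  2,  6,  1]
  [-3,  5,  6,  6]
λ = 4: alg = 4, geom = 2

Step 1 — factor the characteristic polynomial to read off the algebraic multiplicities:
  χ_A(x) = (x - 4)^4

Step 2 — compute geometric multiplicities via the rank-nullity identity g(λ) = n − rank(A − λI):
  rank(A − (4)·I) = 2, so dim ker(A − (4)·I) = n − 2 = 2

Summary:
  λ = 4: algebraic multiplicity = 4, geometric multiplicity = 2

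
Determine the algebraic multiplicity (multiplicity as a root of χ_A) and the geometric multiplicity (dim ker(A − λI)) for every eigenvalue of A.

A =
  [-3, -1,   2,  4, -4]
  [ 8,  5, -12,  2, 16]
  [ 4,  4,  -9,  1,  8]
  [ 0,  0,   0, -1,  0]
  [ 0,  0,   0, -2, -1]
λ = -3: alg = 2, geom = 1; λ = -1: alg = 3, geom = 2

Step 1 — factor the characteristic polynomial to read off the algebraic multiplicities:
  χ_A(x) = (x + 1)^3*(x + 3)^2

Step 2 — compute geometric multiplicities via the rank-nullity identity g(λ) = n − rank(A − λI):
  rank(A − (-3)·I) = 4, so dim ker(A − (-3)·I) = n − 4 = 1
  rank(A − (-1)·I) = 3, so dim ker(A − (-1)·I) = n − 3 = 2

Summary:
  λ = -3: algebraic multiplicity = 2, geometric multiplicity = 1
  λ = -1: algebraic multiplicity = 3, geometric multiplicity = 2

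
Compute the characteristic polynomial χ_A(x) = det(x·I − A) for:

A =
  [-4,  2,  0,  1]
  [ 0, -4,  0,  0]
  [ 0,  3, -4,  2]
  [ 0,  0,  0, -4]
x^4 + 16*x^3 + 96*x^2 + 256*x + 256

Expanding det(x·I − A) (e.g. by cofactor expansion or by noting that A is similar to its Jordan form J, which has the same characteristic polynomial as A) gives
  χ_A(x) = x^4 + 16*x^3 + 96*x^2 + 256*x + 256
which factors as (x + 4)^4. The eigenvalues (with algebraic multiplicities) are λ = -4 with multiplicity 4.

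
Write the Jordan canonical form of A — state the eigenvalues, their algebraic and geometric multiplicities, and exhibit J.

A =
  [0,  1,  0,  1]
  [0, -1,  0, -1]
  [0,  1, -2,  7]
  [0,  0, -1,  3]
J_3(0) ⊕ J_1(0)

The characteristic polynomial is
  det(x·I − A) = x^4

Eigenvalues and multiplicities (the geometric multiplicity of λ is n − rank(A − λI), which equals the number of Jordan blocks for λ):
  λ = 0: algebraic multiplicity = 4, geometric multiplicity = 2

Determining the block sizes for each eigenvalue:
  λ = 0: with am = 4 and gm = 2, the partition is not yet determined (e.g. several partitions of 4 into 2 parts exist). Let N = A − (0)·I. Computing rank(N^1) = 2, rank(N^2) = 1, rank(N^3) = 0; the number of blocks of size ≥ j is rank(N^{j−1}) − rank(N^j), giving [2, 1, 1]. So we have 1 block(s) of size 3, 1 block(s) of size 1 → block sizes [3, 1]

Assembling the blocks gives a Jordan form
J =
  [0, 1, 0, 0]
  [0, 0, 1, 0]
  [0, 0, 0, 0]
  [0, 0, 0, 0]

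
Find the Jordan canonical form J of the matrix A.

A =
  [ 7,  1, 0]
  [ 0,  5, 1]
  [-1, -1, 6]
J_3(6)

The characteristic polynomial is
  det(x·I − A) = x^3 - 18*x^2 + 108*x - 216 = (x - 6)^3

Eigenvalues and multiplicities (the geometric multiplicity of λ is n − rank(A − λI), which equals the number of Jordan blocks for λ):
  λ = 6: algebraic multiplicity = 3, geometric multiplicity = 1

Determining the block sizes for each eigenvalue:
  λ = 6: one block (gm = 1), so the single block has size am = 3 → block sizes [3]

Assembling the blocks gives a Jordan form
J =
  [6, 1, 0]
  [0, 6, 1]
  [0, 0, 6]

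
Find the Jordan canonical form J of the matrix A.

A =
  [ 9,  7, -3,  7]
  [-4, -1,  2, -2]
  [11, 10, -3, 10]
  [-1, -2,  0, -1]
J_3(1) ⊕ J_1(1)

The characteristic polynomial is
  det(x·I − A) = x^4 - 4*x^3 + 6*x^2 - 4*x + 1 = (x - 1)^4

Eigenvalues and multiplicities (the geometric multiplicity of λ is n − rank(A − λI), which equals the number of Jordan blocks for λ):
  λ = 1: algebraic multiplicity = 4, geometric multiplicity = 2

Determining the block sizes for each eigenvalue:
  λ = 1: with am = 4 and gm = 2, the partition is not yet determined (e.g. several partitions of 4 into 2 parts exist). Let N = A − (1)·I. Computing rank(N^1) = 2, rank(N^2) = 1, rank(N^3) = 0; the number of blocks of size ≥ j is rank(N^{j−1}) − rank(N^j), giving [2, 1, 1]. So we have 1 block(s) of size 3, 1 block(s) of size 1 → block sizes [3, 1]

Assembling the blocks gives a Jordan form
J =
  [1, 1, 0, 0]
  [0, 1, 1, 0]
  [0, 0, 1, 0]
  [0, 0, 0, 1]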